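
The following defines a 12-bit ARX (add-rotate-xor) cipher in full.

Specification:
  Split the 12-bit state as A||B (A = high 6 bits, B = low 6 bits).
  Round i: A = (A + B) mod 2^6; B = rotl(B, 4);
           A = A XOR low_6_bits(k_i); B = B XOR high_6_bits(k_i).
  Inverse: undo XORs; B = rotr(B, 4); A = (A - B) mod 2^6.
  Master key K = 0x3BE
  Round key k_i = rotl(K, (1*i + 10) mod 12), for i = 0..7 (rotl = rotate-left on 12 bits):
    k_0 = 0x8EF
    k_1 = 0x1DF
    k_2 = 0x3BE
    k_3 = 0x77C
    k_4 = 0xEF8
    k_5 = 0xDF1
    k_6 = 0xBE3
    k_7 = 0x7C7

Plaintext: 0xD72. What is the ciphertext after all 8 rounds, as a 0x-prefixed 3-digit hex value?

s_0 = plaintext = 0xD72
s_1 = Round(s_0, k_0) = 0x20F
s_2 = Round(s_1, k_1) = 0x234
s_3 = Round(s_2, k_2) = 0x083
s_4 = Round(s_3, k_3) = 0xE6D
s_5 = Round(s_4, k_4) = 0x7A0
s_6 = Round(s_5, k_5) = 0x3FF
s_7 = Round(s_6, k_6) = 0xB50
s_8 = Round(s_7, k_7) = 0xE9B

0xE9B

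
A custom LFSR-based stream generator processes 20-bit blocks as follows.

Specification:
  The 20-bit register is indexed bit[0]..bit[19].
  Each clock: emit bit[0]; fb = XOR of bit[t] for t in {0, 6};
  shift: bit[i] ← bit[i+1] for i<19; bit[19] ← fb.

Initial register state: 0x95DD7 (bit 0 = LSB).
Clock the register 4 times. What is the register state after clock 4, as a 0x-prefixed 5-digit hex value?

reg_0 = 0x95DD7
clock 1: out=1, reg = 0x4AEEB
clock 2: out=1, reg = 0x25775
clock 3: out=1, reg = 0x12BBA
clock 4: out=0, reg = 0x095DD

0x095DD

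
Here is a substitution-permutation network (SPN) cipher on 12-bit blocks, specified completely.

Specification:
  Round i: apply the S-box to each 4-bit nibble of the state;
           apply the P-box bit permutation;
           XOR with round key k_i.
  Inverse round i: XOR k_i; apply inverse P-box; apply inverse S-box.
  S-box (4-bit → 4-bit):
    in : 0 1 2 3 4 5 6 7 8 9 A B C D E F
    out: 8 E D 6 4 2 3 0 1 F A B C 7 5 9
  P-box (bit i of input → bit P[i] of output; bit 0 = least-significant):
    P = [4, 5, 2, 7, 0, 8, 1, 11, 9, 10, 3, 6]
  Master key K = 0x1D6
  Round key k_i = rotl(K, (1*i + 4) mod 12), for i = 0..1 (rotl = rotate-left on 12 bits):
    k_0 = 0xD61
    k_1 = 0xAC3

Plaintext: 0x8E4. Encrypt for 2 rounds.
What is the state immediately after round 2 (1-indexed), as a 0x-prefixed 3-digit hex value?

0x9B2

s_0 = plaintext = 0x8E4
s_1 = Round(s_0, k_0) = 0xF66
s_2 = Round(s_1, k_1) = 0x9B2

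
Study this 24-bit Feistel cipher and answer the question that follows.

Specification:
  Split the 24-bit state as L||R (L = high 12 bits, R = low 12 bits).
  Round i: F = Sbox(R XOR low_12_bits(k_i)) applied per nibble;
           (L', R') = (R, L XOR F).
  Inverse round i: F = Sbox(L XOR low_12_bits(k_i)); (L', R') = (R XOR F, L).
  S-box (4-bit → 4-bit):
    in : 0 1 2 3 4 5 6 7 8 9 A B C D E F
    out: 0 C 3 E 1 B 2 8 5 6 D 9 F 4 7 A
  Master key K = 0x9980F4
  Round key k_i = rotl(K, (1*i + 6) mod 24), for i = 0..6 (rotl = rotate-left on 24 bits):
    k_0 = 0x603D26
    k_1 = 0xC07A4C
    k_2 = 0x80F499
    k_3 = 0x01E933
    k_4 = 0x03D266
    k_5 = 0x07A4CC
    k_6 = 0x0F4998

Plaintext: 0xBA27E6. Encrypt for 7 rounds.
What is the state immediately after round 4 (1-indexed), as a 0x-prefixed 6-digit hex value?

0x9C7880

s_0 = plaintext = 0xBA27E6
s_1 = Round(s_0, k_0) = 0x7E6652
s_2 = Round(s_1, k_1) = 0x652821
s_3 = Round(s_2, k_2) = 0x8219C7
s_4 = Round(s_3, k_3) = 0x9C7880
s_5 = Round(s_4, k_4) = 0x8804B5
s_6 = Round(s_5, k_5) = 0x4B5806
s_7 = Round(s_6, k_6) = 0x8068D2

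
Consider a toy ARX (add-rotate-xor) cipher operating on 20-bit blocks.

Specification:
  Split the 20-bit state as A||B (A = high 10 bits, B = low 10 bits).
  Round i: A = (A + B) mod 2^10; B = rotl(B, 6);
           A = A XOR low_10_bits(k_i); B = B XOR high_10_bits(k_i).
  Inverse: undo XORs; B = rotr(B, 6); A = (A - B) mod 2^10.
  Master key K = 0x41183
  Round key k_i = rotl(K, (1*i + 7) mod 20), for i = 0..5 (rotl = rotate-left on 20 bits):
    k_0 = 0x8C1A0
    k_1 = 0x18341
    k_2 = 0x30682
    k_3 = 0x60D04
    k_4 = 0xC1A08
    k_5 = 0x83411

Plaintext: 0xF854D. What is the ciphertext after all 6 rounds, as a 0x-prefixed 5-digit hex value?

s_0 = plaintext = 0xF854D
s_1 = Round(s_0, k_0) = 0x23964
s_2 = Round(s_1, k_1) = 0xACD76
s_3 = Round(s_2, k_2) = 0xAAD56
s_4 = Round(s_3, k_3) = 0x41416
s_5 = Round(s_4, k_4) = 0xC4E87
s_6 = Round(s_5, k_5) = 0x62FE5

0x62FE5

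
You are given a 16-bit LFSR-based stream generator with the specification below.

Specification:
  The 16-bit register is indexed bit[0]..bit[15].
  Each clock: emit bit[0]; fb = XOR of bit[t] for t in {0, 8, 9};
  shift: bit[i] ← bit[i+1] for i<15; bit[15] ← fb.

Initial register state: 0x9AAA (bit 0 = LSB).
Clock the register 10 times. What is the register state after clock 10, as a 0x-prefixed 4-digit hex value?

0x7F66

reg_0 = 0x9AAA
clock 1: out=0, reg = 0xCD55
clock 2: out=1, reg = 0x66AA
clock 3: out=0, reg = 0xB355
clock 4: out=1, reg = 0xD9AA
clock 5: out=0, reg = 0xECD5
clock 6: out=1, reg = 0xF66A
clock 7: out=0, reg = 0xFB35
clock 8: out=1, reg = 0xFD9A
clock 9: out=0, reg = 0xFECD
clock 10: out=1, reg = 0x7F66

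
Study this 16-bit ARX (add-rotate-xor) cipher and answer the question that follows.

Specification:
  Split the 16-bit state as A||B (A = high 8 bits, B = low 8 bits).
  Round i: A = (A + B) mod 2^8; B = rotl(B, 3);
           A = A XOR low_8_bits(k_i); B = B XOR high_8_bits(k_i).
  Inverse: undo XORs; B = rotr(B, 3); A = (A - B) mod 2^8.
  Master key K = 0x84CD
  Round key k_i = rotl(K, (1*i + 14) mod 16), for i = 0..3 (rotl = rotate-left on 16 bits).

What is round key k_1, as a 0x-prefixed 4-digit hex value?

K = 0x84CD
k_0 = rotl(K, (1*0+14) mod 16) = rotl(K, 14) = 0x6133
k_1 = rotl(K, (1*1+14) mod 16) = rotl(K, 15) = 0xC266

0xC266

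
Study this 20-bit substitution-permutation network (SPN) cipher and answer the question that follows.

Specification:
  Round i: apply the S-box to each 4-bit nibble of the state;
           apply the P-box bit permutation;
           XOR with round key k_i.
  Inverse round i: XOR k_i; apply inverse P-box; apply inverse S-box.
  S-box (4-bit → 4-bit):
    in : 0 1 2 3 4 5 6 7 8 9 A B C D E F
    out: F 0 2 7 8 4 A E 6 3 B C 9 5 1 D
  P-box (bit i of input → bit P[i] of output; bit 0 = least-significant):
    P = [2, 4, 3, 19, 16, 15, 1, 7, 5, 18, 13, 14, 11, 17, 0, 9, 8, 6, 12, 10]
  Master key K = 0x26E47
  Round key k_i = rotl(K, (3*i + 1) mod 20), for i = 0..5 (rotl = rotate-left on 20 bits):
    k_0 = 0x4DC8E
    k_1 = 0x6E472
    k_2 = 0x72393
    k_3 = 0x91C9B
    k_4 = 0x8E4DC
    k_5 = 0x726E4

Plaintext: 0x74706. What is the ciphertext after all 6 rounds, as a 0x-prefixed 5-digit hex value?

0x7D06E

s_0 = plaintext = 0x74706
s_1 = Round(s_0, k_0) = 0x92A5C
s_2 = Round(s_1, k_1) = 0x8A514
s_3 = Round(s_2, k_2) = 0xD19D3
s_4 = Round(s_3, k_3) = 0xC0DA5
s_5 = Round(s_4, k_4) = 0xB4B75
s_6 = Round(s_5, k_5) = 0x7D06E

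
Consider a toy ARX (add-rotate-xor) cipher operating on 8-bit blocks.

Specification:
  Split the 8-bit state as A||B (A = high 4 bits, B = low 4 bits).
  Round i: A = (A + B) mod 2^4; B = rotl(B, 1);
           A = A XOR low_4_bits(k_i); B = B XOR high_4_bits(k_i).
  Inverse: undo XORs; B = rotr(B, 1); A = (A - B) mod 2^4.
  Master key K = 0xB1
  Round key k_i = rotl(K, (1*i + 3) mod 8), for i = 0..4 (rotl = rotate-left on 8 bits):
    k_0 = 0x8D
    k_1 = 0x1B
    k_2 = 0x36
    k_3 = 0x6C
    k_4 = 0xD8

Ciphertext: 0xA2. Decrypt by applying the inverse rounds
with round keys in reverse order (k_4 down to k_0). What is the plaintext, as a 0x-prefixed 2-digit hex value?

s_0 = ciphertext = 0xA2
s_1 = InvRound(s_0, k_4) = 0x3F
s_2 = InvRound(s_1, k_3) = 0x3C
s_3 = InvRound(s_2, k_2) = 0x6F
s_4 = InvRound(s_3, k_1) = 0x67
s_5 = InvRound(s_4, k_0) = 0xCF

0xCF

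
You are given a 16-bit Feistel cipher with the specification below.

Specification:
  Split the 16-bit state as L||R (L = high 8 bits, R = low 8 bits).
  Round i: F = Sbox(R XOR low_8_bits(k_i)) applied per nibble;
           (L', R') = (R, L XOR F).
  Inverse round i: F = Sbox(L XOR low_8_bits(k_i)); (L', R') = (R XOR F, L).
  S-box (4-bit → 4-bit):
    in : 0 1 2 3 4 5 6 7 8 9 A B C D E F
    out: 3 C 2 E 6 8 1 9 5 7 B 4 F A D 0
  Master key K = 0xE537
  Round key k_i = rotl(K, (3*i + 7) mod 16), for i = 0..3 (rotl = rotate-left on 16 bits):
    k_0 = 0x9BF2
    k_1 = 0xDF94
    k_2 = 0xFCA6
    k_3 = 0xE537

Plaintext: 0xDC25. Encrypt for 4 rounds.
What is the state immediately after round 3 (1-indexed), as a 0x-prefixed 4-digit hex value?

0xF9F5

s_0 = plaintext = 0xDC25
s_1 = Round(s_0, k_0) = 0x2575
s_2 = Round(s_1, k_1) = 0x75F9
s_3 = Round(s_2, k_2) = 0xF9F5
s_4 = Round(s_3, k_3) = 0xF50B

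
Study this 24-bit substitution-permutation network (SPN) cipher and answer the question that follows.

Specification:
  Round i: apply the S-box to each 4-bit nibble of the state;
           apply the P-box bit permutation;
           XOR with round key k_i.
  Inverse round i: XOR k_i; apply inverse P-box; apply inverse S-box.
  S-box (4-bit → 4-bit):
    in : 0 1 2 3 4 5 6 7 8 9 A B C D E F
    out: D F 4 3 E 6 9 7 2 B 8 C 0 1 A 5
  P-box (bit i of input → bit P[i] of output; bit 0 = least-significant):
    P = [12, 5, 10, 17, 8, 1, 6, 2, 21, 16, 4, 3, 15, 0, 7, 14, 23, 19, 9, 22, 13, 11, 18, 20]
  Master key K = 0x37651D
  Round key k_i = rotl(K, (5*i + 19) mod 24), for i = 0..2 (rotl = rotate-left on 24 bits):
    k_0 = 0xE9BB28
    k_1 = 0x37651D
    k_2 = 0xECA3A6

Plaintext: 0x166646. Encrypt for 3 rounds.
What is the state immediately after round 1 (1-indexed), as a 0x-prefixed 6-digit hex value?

0x1F4366

s_0 = plaintext = 0x166646
s_1 = Round(s_0, k_0) = 0x1F4366
s_2 = Round(s_1, k_1) = 0x801E98
s_3 = Round(s_2, k_2) = 0x2D6809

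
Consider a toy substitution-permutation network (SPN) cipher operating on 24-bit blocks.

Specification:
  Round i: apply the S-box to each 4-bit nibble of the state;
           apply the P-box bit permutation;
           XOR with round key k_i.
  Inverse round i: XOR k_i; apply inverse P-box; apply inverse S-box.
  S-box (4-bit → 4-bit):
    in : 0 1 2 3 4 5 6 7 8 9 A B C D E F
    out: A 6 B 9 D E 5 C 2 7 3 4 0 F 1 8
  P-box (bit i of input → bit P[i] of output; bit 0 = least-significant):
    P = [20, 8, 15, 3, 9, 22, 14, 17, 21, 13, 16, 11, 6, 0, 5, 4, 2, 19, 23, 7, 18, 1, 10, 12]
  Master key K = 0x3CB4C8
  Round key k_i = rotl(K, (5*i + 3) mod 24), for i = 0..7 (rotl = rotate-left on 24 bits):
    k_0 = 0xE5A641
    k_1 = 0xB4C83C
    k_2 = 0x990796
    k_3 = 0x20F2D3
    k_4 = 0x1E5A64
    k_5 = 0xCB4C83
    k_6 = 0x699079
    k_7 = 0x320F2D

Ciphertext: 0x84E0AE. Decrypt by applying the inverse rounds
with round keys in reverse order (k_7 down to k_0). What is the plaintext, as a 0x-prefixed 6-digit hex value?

s_0 = ciphertext = 0x84E0AE
s_1 = InvRound(s_0, k_7) = 0x978249
s_2 = InvRound(s_1, k_6) = 0x317E2E
s_3 = InvRound(s_2, k_5) = 0xFD1A23
s_4 = InvRound(s_3, k_4) = 0x86A65C
s_5 = InvRound(s_4, k_3) = 0xD48E7F
s_6 = InvRound(s_5, k_2) = 0xE09785
s_7 = InvRound(s_6, k_1) = 0x4F5F92
s_8 = InvRound(s_7, k_0) = 0x052271

0x052271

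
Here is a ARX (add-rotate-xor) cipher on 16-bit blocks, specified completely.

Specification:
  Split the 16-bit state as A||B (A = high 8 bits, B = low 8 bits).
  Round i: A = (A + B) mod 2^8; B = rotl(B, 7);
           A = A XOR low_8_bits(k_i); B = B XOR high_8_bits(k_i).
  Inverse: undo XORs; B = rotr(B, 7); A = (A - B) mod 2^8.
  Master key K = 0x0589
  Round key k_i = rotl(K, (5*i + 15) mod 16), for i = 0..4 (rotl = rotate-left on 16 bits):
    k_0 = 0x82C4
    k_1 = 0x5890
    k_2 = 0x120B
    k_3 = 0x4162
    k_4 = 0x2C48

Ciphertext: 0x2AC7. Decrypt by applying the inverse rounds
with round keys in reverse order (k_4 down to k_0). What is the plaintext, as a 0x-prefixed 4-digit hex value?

s_0 = ciphertext = 0x2AC7
s_1 = InvRound(s_0, k_4) = 0x8BD7
s_2 = InvRound(s_1, k_3) = 0xBC2D
s_3 = InvRound(s_2, k_2) = 0x397E
s_4 = InvRound(s_3, k_1) = 0x5D4C
s_5 = InvRound(s_4, k_0) = 0xFC9D

0xFC9D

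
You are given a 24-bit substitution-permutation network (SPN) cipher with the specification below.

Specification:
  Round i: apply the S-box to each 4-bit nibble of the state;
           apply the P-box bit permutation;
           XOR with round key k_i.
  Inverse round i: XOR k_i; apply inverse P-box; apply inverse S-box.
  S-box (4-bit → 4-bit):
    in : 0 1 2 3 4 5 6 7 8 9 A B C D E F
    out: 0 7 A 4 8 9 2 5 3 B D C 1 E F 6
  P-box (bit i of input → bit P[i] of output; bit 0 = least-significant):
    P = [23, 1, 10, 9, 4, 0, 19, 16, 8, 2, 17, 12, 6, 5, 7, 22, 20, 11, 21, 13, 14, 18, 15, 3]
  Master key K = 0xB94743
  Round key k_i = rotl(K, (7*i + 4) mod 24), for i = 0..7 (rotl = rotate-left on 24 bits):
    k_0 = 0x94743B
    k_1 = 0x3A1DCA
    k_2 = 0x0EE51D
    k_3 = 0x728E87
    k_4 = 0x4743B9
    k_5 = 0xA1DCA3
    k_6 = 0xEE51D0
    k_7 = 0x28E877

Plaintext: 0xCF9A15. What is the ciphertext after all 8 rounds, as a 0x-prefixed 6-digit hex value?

0x689B52

s_0 = plaintext = 0xCF9A15
s_1 = Round(s_0, k_0) = 0x7E2F4A
s_2 = Round(s_1, k_1) = 0xC9F3EE
s_3 = Round(s_2, k_2) = 0x958BAE
s_4 = Round(s_3, k_3) = 0xEDF8FD
s_5 = Round(s_4, k_4) = 0x6BAC16
s_6 = Round(s_5, k_5) = 0xCDFD70
s_7 = Round(s_6, k_6) = 0xC42964
s_8 = Round(s_7, k_7) = 0x689B52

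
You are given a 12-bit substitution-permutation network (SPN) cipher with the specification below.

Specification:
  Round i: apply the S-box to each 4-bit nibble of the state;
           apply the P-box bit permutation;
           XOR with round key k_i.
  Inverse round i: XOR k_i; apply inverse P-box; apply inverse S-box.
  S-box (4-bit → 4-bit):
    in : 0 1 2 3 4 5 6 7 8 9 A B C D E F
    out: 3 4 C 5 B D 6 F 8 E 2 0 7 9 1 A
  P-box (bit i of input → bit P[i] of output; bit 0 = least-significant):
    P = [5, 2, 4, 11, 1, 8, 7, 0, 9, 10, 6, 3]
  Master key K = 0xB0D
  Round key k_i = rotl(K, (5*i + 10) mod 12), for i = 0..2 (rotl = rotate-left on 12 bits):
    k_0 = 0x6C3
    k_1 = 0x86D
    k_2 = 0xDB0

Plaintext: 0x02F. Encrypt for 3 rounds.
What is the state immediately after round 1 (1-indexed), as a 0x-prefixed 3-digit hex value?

s_0 = plaintext = 0x02F
s_1 = Round(s_0, k_0) = 0x846
s_2 = Round(s_1, k_1) = 0x972
s_3 = Round(s_2, k_2) = 0x06B

0x846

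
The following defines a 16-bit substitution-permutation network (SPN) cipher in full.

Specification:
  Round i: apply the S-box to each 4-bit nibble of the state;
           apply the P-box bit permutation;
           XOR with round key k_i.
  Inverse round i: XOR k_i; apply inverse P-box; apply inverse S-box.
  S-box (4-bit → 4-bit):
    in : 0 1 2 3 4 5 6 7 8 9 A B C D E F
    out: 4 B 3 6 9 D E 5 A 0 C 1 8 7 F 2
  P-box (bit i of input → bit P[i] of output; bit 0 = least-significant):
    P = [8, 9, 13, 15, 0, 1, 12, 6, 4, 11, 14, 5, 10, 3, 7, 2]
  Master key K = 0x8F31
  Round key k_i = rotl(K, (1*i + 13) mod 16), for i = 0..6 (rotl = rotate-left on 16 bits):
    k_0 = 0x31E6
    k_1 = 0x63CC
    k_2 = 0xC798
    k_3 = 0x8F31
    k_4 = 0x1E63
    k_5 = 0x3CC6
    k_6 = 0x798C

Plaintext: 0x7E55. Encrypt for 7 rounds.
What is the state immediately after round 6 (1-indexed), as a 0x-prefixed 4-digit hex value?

s_0 = plaintext = 0x7E55
s_1 = Round(s_0, k_0) = 0xCC17
s_2 = Round(s_1, k_1) = 0x42AB
s_3 = Round(s_2, k_2) = 0xDACC
s_4 = Round(s_3, k_3) = 0x4BD9
s_5 = Round(s_4, k_4) = 0x0A74
s_6 = Round(s_5, k_5) = 0xED67
s_7 = Round(s_6, k_6) = 0x0452

0xED67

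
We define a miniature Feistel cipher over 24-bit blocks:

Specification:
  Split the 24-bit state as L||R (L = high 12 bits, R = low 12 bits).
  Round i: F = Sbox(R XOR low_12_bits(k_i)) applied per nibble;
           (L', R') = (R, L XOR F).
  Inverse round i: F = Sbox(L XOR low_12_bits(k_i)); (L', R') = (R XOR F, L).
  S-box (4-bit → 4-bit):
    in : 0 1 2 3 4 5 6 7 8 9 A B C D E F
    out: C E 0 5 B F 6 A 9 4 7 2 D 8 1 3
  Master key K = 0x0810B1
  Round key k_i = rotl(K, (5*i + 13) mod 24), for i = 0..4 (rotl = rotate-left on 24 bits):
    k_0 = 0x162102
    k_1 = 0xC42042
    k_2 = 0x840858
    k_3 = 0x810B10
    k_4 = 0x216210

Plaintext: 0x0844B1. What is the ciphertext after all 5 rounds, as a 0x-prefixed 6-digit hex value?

s_0 = plaintext = 0x0844B1
s_1 = Round(s_0, k_0) = 0x4B1FA1
s_2 = Round(s_1, k_1) = 0xFA17A4
s_3 = Round(s_2, k_2) = 0x7A4C9C
s_4 = Round(s_3, k_3) = 0xC9CD39
s_5 = Round(s_4, k_4) = 0xD39F98

0xD39F98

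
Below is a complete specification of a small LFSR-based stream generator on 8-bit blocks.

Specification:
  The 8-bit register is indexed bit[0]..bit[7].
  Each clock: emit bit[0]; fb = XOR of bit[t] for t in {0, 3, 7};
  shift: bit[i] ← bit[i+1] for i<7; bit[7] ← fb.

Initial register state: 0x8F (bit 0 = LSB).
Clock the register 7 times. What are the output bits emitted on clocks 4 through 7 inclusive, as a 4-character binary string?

1000

reg_0 = 0x8F
clock 1: out=1, reg = 0xC7
clock 2: out=1, reg = 0x63
clock 3: out=1, reg = 0xB1
clock 4: out=1, reg = 0x58
clock 5: out=0, reg = 0xAC
clock 6: out=0, reg = 0x56
clock 7: out=0, reg = 0x2B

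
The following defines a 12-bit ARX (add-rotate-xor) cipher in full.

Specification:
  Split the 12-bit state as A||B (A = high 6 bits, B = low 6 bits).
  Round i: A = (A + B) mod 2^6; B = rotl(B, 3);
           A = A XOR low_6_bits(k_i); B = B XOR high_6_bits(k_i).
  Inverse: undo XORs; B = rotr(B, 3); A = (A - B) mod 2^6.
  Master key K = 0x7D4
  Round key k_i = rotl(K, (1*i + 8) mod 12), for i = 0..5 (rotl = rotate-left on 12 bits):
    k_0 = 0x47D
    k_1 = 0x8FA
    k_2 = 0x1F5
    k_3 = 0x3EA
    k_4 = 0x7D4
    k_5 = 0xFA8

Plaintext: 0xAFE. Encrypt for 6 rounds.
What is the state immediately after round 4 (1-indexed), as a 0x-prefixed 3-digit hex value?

0xD60

s_0 = plaintext = 0xAFE
s_1 = Round(s_0, k_0) = 0x526
s_2 = Round(s_1, k_1) = 0x017
s_3 = Round(s_2, k_2) = 0x8BD
s_4 = Round(s_3, k_3) = 0xD60
s_5 = Round(s_4, k_4) = 0x05B
s_6 = Round(s_5, k_5) = 0xD25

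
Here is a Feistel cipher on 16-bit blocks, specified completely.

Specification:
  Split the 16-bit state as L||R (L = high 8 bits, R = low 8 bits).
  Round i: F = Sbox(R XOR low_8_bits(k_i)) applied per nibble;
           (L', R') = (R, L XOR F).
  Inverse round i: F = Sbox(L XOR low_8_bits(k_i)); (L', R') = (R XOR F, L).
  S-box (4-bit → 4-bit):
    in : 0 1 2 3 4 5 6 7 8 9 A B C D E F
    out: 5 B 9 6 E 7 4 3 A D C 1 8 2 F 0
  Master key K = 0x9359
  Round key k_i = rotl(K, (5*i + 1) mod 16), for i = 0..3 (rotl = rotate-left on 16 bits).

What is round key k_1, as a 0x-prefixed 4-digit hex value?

K = 0x9359
k_0 = rotl(K, (5*0+1) mod 16) = rotl(K, 1) = 0x26B3
k_1 = rotl(K, (5*1+1) mod 16) = rotl(K, 6) = 0xD664

0xD664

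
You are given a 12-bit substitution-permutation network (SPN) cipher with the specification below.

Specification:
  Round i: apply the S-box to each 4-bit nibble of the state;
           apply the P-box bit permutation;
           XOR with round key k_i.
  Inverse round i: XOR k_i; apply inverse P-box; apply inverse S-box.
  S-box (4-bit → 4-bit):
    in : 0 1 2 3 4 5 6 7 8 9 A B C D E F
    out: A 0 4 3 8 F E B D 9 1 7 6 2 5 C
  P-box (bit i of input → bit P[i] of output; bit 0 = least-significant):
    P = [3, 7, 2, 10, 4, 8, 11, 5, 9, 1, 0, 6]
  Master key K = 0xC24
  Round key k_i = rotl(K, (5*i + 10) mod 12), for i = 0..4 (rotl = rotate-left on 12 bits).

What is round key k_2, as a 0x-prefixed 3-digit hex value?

K = 0xC24
k_0 = rotl(K, (5*0+10) mod 12) = rotl(K, 10) = 0x309
k_1 = rotl(K, (5*1+10) mod 12) = rotl(K, 3) = 0x126
k_2 = rotl(K, (5*2+10) mod 12) = rotl(K, 8) = 0x4C2

0x4C2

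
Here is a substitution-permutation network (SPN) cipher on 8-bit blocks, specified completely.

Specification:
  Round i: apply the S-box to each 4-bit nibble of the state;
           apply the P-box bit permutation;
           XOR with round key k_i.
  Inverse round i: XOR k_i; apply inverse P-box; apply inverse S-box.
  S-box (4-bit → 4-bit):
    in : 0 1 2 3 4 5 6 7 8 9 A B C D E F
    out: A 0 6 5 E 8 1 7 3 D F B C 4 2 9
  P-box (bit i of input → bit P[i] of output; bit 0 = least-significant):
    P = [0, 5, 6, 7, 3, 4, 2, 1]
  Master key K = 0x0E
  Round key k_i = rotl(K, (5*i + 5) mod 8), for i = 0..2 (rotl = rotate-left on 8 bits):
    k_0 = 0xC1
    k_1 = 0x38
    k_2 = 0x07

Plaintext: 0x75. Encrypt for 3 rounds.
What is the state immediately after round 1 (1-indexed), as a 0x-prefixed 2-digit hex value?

0x5D

s_0 = plaintext = 0x75
s_1 = Round(s_0, k_0) = 0x5D
s_2 = Round(s_1, k_1) = 0x7A
s_3 = Round(s_2, k_2) = 0xFA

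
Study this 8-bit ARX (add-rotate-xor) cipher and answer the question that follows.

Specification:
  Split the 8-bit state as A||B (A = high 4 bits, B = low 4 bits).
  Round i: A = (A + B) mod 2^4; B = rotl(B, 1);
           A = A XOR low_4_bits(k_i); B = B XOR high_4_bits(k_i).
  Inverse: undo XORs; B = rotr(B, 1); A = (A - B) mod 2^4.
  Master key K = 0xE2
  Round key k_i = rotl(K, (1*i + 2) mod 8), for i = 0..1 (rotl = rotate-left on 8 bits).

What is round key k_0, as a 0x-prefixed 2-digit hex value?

K = 0xE2
k_0 = rotl(K, (1*0+2) mod 8) = rotl(K, 2) = 0x8B

0x8B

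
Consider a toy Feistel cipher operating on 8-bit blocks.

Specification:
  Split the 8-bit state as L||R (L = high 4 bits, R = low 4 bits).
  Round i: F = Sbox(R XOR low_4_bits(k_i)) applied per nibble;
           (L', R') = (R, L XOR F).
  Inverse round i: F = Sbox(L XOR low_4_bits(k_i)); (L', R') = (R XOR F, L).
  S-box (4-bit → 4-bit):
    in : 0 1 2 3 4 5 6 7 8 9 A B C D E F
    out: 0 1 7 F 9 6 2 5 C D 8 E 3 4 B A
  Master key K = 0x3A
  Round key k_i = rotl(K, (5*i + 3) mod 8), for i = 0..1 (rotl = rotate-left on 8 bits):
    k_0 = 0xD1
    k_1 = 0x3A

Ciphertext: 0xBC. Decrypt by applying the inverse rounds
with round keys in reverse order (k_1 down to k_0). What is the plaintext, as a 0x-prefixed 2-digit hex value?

s_0 = ciphertext = 0xBC
s_1 = InvRound(s_0, k_1) = 0xDB
s_2 = InvRound(s_1, k_0) = 0x8D

0x8D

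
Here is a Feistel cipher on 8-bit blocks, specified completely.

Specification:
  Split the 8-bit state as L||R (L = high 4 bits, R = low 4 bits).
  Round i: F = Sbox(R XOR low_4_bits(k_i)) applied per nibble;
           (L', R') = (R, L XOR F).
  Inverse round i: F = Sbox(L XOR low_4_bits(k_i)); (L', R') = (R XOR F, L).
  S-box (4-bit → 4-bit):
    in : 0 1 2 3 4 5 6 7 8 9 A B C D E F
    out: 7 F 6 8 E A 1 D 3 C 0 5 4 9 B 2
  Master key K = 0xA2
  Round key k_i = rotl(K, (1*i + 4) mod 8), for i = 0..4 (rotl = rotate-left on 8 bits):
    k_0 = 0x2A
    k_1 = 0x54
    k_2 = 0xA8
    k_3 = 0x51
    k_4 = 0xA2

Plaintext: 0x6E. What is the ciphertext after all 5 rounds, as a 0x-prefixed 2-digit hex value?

0x8E

s_0 = plaintext = 0x6E
s_1 = Round(s_0, k_0) = 0xE8
s_2 = Round(s_1, k_1) = 0x8A
s_3 = Round(s_2, k_2) = 0xAE
s_4 = Round(s_3, k_3) = 0xE8
s_5 = Round(s_4, k_4) = 0x8E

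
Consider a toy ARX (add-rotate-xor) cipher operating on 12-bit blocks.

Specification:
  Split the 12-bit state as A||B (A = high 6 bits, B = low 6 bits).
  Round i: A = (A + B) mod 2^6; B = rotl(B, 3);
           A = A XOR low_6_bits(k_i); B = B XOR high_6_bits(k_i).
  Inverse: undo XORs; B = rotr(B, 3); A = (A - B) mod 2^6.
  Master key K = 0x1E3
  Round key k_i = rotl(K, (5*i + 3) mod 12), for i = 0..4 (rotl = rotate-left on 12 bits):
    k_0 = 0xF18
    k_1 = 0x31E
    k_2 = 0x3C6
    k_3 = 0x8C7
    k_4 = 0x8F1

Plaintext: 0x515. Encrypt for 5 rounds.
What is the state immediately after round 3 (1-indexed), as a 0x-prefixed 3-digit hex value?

s_0 = plaintext = 0x515
s_1 = Round(s_0, k_0) = 0xC56
s_2 = Round(s_1, k_1) = 0x67E
s_3 = Round(s_2, k_2) = 0x478
s_4 = Round(s_3, k_3) = 0x3A4
s_5 = Round(s_4, k_4) = 0x0C7

0x478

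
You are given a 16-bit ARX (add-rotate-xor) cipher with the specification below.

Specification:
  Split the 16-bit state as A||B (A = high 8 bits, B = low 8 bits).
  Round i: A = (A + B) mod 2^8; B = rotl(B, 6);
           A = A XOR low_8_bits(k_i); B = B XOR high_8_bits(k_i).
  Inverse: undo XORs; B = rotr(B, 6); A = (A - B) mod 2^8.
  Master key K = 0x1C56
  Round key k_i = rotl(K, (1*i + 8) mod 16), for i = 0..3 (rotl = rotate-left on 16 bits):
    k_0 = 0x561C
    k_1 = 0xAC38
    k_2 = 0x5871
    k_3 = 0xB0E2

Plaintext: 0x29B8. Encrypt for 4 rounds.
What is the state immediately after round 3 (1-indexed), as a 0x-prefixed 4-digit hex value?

s_0 = plaintext = 0x29B8
s_1 = Round(s_0, k_0) = 0xFD78
s_2 = Round(s_1, k_1) = 0x4DB2
s_3 = Round(s_2, k_2) = 0x8EF4
s_4 = Round(s_3, k_3) = 0x608D

0x8EF4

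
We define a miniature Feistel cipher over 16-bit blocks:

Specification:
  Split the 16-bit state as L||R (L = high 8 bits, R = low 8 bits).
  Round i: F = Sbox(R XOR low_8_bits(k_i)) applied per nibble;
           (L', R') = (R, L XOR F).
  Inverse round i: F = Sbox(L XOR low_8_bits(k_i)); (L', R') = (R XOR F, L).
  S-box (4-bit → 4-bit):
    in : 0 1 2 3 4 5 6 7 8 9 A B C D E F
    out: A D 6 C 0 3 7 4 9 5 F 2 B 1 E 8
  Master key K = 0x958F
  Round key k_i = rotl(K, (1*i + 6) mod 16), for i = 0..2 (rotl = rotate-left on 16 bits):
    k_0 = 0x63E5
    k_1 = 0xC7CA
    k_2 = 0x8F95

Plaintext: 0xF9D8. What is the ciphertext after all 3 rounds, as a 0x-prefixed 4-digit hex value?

0x5E8A

s_0 = plaintext = 0xF9D8
s_1 = Round(s_0, k_0) = 0xD838
s_2 = Round(s_1, k_1) = 0x385E
s_3 = Round(s_2, k_2) = 0x5E8A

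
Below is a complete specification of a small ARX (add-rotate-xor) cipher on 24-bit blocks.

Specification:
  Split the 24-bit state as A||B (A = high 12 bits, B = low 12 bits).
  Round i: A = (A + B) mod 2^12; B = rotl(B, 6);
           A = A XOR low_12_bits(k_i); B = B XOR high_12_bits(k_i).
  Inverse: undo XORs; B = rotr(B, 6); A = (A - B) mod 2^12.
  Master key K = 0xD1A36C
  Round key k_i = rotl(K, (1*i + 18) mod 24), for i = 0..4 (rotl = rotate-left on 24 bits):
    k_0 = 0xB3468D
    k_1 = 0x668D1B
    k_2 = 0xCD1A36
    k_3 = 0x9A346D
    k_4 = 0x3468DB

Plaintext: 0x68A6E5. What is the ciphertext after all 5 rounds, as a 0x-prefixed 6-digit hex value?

0x481F07

s_0 = plaintext = 0x68A6E5
s_1 = Round(s_0, k_0) = 0xBE226F
s_2 = Round(s_1, k_1) = 0x34ADA1
s_3 = Round(s_2, k_2) = 0xADD4A7
s_4 = Round(s_3, k_3) = 0xBE9071
s_5 = Round(s_4, k_4) = 0x481F07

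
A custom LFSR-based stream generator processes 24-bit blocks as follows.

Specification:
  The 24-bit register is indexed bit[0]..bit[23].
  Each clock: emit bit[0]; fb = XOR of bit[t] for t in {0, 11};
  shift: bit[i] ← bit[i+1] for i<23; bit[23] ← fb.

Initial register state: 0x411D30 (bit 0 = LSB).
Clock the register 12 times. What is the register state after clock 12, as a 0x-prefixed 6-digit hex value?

reg_0 = 0x411D30
clock 1: out=0, reg = 0xA08E98
clock 2: out=0, reg = 0xD0474C
clock 3: out=0, reg = 0x6823A6
clock 4: out=0, reg = 0x3411D3
clock 5: out=1, reg = 0x9A08E9
clock 6: out=1, reg = 0x4D0474
clock 7: out=0, reg = 0x26823A
clock 8: out=0, reg = 0x13411D
clock 9: out=1, reg = 0x89A08E
clock 10: out=0, reg = 0x44D047
clock 11: out=1, reg = 0xA26823
clock 12: out=1, reg = 0x513411

0x513411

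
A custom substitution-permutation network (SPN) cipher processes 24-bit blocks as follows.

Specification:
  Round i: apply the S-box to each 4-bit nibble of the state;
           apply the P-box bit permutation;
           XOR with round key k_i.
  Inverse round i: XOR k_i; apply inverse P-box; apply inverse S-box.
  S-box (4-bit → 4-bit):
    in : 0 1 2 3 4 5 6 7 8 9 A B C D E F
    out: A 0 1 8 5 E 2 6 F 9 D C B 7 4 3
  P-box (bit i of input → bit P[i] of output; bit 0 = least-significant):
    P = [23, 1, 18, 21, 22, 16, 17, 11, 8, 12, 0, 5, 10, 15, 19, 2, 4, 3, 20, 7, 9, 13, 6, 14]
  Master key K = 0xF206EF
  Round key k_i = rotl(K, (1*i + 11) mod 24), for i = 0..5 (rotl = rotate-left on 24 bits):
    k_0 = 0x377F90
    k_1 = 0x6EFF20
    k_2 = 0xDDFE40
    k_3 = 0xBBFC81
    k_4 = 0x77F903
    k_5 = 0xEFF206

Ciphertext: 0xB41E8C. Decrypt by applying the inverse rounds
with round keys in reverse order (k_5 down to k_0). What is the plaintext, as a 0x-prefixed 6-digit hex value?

0x900D2D

s_0 = ciphertext = 0xB41E8C
s_1 = InvRound(s_0, k_5) = 0x05D186
s_2 = InvRound(s_1, k_4) = 0x6B3EA3
s_3 = InvRound(s_2, k_3) = 0x9E632F
s_4 = InvRound(s_3, k_2) = 0xE6C886
s_5 = InvRound(s_4, k_1) = 0xF3AC1F
s_6 = InvRound(s_5, k_0) = 0x900D2D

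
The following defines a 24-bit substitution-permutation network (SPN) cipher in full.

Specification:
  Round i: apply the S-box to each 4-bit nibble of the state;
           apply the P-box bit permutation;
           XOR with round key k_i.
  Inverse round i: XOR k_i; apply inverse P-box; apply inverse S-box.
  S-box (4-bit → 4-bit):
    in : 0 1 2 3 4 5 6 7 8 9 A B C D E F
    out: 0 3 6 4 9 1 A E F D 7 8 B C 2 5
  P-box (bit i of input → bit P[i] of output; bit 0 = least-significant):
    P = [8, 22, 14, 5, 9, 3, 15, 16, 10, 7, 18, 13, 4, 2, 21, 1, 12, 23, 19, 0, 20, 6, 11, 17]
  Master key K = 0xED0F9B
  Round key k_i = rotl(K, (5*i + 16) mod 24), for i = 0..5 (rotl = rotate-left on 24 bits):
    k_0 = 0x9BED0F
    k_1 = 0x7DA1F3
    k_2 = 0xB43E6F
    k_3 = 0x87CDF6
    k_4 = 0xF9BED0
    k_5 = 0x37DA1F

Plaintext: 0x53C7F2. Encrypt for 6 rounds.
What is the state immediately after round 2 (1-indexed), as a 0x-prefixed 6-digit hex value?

s_0 = plaintext = 0x53C7F2
s_1 = Round(s_0, k_0) = 0xC70F99
s_2 = Round(s_1, k_1) = 0xE26692
s_3 = Round(s_2, k_2) = 0x7DDCA9
s_4 = Round(s_3, k_3) = 0xAD221D
s_5 = Round(s_4, k_4) = 0xC5F43D
s_6 = Round(s_5, k_5) = 0x052E6F

0xE26692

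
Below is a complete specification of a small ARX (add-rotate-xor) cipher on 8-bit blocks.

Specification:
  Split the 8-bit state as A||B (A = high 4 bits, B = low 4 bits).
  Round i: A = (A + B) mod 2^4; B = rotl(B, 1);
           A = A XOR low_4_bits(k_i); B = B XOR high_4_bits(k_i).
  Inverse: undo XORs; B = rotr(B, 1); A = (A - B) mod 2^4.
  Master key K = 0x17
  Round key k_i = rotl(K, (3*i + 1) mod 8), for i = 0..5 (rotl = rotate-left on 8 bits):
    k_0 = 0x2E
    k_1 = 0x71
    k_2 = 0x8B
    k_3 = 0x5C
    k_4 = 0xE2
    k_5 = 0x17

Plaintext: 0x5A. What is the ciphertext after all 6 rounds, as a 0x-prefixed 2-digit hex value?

s_0 = plaintext = 0x5A
s_1 = Round(s_0, k_0) = 0x17
s_2 = Round(s_1, k_1) = 0x99
s_3 = Round(s_2, k_2) = 0x9B
s_4 = Round(s_3, k_3) = 0x82
s_5 = Round(s_4, k_4) = 0x8A
s_6 = Round(s_5, k_5) = 0x54

0x54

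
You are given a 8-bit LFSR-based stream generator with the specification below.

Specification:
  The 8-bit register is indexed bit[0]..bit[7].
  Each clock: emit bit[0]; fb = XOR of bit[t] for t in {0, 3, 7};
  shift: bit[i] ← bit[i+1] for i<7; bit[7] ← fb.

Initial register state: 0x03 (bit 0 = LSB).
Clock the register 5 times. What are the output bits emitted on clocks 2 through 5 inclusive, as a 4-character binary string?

1000

reg_0 = 0x03
clock 1: out=1, reg = 0x81
clock 2: out=1, reg = 0x40
clock 3: out=0, reg = 0x20
clock 4: out=0, reg = 0x10
clock 5: out=0, reg = 0x08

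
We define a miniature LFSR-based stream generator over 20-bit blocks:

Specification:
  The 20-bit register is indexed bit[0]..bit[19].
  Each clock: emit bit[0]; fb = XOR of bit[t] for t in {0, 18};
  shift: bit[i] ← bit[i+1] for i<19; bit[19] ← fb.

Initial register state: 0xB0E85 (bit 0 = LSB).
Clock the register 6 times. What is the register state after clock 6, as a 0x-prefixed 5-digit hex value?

0xAEC3A

reg_0 = 0xB0E85
clock 1: out=1, reg = 0xD8742
clock 2: out=0, reg = 0xEC3A1
clock 3: out=1, reg = 0x761D0
clock 4: out=0, reg = 0xBB0E8
clock 5: out=0, reg = 0x5D874
clock 6: out=0, reg = 0xAEC3A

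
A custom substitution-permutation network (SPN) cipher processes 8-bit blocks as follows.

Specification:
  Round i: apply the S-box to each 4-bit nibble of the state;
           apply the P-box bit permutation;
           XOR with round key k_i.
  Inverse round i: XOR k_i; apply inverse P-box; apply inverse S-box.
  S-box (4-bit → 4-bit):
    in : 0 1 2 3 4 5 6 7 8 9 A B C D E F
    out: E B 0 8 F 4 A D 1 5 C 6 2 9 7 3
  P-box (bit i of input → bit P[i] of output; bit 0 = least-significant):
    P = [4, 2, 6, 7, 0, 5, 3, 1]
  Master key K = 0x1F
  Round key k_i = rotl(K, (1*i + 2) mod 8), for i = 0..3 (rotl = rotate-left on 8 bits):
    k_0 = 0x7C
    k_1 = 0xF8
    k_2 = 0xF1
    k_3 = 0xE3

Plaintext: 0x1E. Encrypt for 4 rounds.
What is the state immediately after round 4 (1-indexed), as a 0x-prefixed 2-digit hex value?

0xEC

s_0 = plaintext = 0x1E
s_1 = Round(s_0, k_0) = 0x0B
s_2 = Round(s_1, k_1) = 0x96
s_3 = Round(s_2, k_2) = 0x7C
s_4 = Round(s_3, k_3) = 0xEC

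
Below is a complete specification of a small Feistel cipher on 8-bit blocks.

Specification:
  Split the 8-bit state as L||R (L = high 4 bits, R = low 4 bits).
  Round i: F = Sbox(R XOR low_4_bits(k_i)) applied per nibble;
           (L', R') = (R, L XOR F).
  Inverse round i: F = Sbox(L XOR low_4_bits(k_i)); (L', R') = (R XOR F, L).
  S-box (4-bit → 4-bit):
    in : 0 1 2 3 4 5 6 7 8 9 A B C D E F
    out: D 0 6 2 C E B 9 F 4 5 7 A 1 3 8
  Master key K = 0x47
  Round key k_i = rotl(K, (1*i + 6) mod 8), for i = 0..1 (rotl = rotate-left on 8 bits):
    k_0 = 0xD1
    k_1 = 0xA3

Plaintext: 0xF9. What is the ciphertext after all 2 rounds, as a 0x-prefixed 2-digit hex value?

s_0 = plaintext = 0xF9
s_1 = Round(s_0, k_0) = 0x90
s_2 = Round(s_1, k_1) = 0x0B

0x0B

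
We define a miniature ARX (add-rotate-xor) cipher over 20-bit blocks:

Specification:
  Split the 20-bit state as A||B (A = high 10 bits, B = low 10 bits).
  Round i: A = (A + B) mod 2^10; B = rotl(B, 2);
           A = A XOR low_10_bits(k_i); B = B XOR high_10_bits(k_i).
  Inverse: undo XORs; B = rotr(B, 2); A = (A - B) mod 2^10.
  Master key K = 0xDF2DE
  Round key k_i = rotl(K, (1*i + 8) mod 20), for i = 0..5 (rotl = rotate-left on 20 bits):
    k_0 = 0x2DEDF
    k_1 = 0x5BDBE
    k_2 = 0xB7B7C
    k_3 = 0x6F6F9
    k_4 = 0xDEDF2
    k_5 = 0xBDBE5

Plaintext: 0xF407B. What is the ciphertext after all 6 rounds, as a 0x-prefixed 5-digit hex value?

s_0 = plaintext = 0xF407B
s_1 = Round(s_0, k_0) = 0xA515B
s_2 = Round(s_1, k_1) = 0x94402
s_3 = Round(s_2, k_2) = 0x4BED6
s_4 = Round(s_3, k_3) = 0xBF2E7
s_5 = Round(s_4, k_4) = 0x044E5
s_6 = Round(s_5, k_5) = 0xC4D62

0xC4D62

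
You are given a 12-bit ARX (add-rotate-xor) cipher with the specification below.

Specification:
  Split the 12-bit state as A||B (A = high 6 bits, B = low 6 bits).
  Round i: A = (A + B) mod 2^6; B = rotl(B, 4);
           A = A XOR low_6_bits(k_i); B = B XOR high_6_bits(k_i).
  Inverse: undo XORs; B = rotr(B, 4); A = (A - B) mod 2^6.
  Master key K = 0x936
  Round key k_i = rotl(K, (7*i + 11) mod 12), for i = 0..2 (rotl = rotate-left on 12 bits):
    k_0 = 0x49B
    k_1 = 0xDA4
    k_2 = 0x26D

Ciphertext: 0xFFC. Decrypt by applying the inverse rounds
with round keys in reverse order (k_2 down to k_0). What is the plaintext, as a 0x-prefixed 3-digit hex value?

0xC51

s_0 = ciphertext = 0xFFC
s_1 = InvRound(s_0, k_2) = 0xED7
s_2 = InvRound(s_1, k_1) = 0x646
s_3 = InvRound(s_2, k_0) = 0xC51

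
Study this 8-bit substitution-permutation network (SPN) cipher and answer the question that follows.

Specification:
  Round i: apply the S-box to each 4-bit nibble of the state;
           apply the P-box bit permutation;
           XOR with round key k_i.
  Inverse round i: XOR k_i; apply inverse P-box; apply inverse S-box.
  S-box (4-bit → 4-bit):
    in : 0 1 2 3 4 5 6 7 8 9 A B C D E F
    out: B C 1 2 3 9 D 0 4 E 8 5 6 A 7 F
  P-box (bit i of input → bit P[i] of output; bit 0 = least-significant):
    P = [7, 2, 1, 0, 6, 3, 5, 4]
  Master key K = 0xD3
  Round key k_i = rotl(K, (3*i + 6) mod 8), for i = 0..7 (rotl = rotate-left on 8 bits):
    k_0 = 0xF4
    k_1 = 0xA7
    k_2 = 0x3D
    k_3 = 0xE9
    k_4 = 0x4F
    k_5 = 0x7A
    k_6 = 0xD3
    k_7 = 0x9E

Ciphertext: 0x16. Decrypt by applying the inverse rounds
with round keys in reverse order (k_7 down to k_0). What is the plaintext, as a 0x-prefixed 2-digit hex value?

s_0 = ciphertext = 0x16
s_1 = InvRound(s_0, k_7) = 0x32
s_2 = InvRound(s_1, k_6) = 0xB5
s_3 = InvRound(s_2, k_5) = 0x4F
s_4 = InvRound(s_3, k_4) = 0x77
s_5 = InvRound(s_4, k_3) = 0xDE
s_6 = InvRound(s_5, k_2) = 0xB6
s_7 = InvRound(s_6, k_1) = 0xAA
s_8 = InvRound(s_7, k_0) = 0x0C

0x0C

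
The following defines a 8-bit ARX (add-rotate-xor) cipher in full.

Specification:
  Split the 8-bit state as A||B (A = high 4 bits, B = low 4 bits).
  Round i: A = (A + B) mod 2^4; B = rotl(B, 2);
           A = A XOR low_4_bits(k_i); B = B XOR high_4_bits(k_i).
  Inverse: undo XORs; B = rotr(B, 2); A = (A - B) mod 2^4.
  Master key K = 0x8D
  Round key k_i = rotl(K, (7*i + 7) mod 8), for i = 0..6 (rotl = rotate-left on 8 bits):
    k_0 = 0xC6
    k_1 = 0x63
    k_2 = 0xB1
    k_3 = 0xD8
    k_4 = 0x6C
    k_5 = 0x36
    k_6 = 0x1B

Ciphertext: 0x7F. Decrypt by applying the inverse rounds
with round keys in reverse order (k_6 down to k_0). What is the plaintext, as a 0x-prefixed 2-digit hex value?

s_0 = ciphertext = 0x7F
s_1 = InvRound(s_0, k_6) = 0x1B
s_2 = InvRound(s_1, k_5) = 0x52
s_3 = InvRound(s_2, k_4) = 0x81
s_4 = InvRound(s_3, k_3) = 0xD3
s_5 = InvRound(s_4, k_2) = 0xA2
s_6 = InvRound(s_5, k_1) = 0x81
s_7 = InvRound(s_6, k_0) = 0x77

0x77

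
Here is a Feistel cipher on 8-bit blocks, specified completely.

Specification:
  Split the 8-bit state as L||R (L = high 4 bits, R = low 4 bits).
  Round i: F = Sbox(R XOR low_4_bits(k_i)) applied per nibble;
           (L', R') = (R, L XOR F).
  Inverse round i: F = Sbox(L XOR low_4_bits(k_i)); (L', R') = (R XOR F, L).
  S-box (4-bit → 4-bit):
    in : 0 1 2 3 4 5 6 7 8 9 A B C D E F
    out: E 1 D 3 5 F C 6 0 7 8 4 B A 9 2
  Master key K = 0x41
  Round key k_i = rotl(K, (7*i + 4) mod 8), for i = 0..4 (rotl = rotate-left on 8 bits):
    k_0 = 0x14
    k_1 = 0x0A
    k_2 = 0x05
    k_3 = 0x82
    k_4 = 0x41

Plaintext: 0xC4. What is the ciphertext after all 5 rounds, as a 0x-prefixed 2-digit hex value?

s_0 = plaintext = 0xC4
s_1 = Round(s_0, k_0) = 0x42
s_2 = Round(s_1, k_1) = 0x24
s_3 = Round(s_2, k_2) = 0x43
s_4 = Round(s_3, k_3) = 0x35
s_5 = Round(s_4, k_4) = 0x56

0x56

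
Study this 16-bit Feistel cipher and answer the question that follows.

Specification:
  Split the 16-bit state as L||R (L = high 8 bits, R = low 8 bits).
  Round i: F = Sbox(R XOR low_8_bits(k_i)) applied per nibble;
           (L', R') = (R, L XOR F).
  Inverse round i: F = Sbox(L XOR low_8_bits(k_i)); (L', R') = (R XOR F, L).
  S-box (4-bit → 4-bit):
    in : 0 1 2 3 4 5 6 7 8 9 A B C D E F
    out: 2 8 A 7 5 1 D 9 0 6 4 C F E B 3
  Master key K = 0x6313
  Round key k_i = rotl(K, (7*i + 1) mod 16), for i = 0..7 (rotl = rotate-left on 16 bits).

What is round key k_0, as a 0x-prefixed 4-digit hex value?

0xC626

K = 0x6313
k_0 = rotl(K, (7*0+1) mod 16) = rotl(K, 1) = 0xC626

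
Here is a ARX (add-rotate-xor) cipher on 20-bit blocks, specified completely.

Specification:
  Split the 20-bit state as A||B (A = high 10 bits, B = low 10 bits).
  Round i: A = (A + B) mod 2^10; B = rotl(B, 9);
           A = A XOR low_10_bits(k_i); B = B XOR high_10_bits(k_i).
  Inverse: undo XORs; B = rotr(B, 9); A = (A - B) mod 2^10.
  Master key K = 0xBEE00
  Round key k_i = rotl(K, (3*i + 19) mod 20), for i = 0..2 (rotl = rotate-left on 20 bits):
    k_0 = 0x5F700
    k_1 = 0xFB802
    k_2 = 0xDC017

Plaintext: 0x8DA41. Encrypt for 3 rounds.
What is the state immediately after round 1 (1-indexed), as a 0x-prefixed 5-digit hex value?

s_0 = plaintext = 0x8DA41
s_1 = Round(s_0, k_0) = 0xDDE5D
s_2 = Round(s_1, k_1) = 0x758C0
s_3 = Round(s_2, k_2) = 0xA0710

0xDDE5D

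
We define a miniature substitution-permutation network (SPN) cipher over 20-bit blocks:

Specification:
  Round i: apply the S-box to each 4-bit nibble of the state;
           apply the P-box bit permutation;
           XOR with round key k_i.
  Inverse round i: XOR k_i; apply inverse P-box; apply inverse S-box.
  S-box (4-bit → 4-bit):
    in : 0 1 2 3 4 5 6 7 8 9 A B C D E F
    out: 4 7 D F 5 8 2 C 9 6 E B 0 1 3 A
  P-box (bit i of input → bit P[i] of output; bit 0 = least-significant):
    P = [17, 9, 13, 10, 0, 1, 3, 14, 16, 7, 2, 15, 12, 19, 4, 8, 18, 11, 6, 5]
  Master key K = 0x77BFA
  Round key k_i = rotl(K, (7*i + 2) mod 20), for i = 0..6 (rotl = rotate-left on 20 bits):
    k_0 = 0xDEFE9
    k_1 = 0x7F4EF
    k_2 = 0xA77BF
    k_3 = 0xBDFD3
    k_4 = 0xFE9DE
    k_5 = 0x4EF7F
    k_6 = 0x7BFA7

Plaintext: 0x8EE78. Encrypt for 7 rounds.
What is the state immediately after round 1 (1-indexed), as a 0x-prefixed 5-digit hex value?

0x2BB41

s_0 = plaintext = 0x8EE78
s_1 = Round(s_0, k_0) = 0x2BB41
s_2 = Round(s_1, k_1) = 0x84706
s_3 = Round(s_2, k_2) = 0xEE583
s_4 = Round(s_3, k_3) = 0x521D2
s_5 = Round(s_4, k_4) = 0xCDC6B
s_6 = Round(s_5, k_5) = 0x6F97D
s_7 = Round(s_6, k_6) = 0xDF62B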